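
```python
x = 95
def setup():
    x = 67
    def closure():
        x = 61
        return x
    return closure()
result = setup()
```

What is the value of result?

Step 1: Three scopes define x: global (95), setup (67), closure (61).
Step 2: closure() has its own local x = 61, which shadows both enclosing and global.
Step 3: result = 61 (local wins in LEGB)

The answer is 61.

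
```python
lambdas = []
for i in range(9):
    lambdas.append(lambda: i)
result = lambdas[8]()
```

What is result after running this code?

Step 1: The loop creates 9 lambdas, all referencing the same variable i.
Step 2: After the loop, i = 8 (final value).
Step 3: lambdas[8]() looks up i at call time and finds 8. This is the late binding gotcha. result = 8

The answer is 8.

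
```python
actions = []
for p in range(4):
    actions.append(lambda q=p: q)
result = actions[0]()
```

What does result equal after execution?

Step 1: Default argument q=p captures p's value at each iteration.
Step 2: actions[0] captured q = 0 when p was 0.
Step 3: result = 0

The answer is 0.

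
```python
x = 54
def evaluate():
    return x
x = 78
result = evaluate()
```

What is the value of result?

Step 1: x is first set to 54, then reassigned to 78.
Step 2: evaluate() is called after the reassignment, so it looks up the current global x = 78.
Step 3: result = 78

The answer is 78.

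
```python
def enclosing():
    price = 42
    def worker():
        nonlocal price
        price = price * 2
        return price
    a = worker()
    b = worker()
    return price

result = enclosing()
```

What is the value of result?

Step 1: price starts at 42.
Step 2: First worker(): price = 42 * 2 = 84.
Step 3: Second worker(): price = 84 * 2 = 168.
Step 4: result = 168

The answer is 168.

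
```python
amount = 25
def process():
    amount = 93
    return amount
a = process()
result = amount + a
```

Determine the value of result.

Step 1: Global amount = 25. process() returns local amount = 93.
Step 2: a = 93. Global amount still = 25.
Step 3: result = 25 + 93 = 118

The answer is 118.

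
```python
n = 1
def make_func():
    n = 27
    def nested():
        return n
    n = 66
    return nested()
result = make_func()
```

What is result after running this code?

Step 1: make_func() sets n = 27, then later n = 66.
Step 2: nested() is called after n is reassigned to 66. Closures capture variables by reference, not by value.
Step 3: result = 66

The answer is 66.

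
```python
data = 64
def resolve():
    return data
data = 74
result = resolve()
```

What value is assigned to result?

Step 1: data is first set to 64, then reassigned to 74.
Step 2: resolve() is called after the reassignment, so it looks up the current global data = 74.
Step 3: result = 74

The answer is 74.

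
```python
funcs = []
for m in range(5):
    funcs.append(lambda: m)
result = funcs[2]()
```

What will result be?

Step 1: The loop creates 5 lambdas, all referencing the same variable m.
Step 2: After the loop, m = 4 (final value).
Step 3: funcs[2]() looks up m at call time and finds 4. This is the late binding gotcha. result = 4

The answer is 4.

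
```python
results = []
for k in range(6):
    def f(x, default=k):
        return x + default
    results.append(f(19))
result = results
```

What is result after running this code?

Step 1: Default argument default=k is evaluated at function definition time.
Step 2: Each iteration creates f with default = current k value.
Step 3: f(19) returns 19 + default. results = [19, 20, 21, 22, 23, 24]

The answer is [19, 20, 21, 22, 23, 24].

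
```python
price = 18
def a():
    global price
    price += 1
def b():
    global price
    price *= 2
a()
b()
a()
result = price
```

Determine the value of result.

Step 1: price = 18.
Step 2: a(): price = 18 + 1 = 19.
Step 3: b(): price = 19 * 2 = 38.
Step 4: a(): price = 38 + 1 = 39

The answer is 39.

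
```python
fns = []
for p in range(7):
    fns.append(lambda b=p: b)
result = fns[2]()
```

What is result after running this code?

Step 1: Default argument b=p captures p's value at each iteration.
Step 2: fns[2] captured b = 2 when p was 2.
Step 3: result = 2

The answer is 2.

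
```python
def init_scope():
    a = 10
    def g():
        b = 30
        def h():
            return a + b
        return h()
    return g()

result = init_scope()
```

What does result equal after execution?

Step 1: init_scope() defines a = 10. g() defines b = 30.
Step 2: h() accesses both from enclosing scopes: a = 10, b = 30.
Step 3: result = 10 + 30 = 40

The answer is 40.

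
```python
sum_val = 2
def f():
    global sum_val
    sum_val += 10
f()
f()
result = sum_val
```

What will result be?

Step 1: sum_val = 2.
Step 2: First f(): sum_val = 2 + 10 = 12.
Step 3: Second f(): sum_val = 12 + 10 = 22. result = 22

The answer is 22.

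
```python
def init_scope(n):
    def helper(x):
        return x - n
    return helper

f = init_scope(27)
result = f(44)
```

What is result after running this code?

Step 1: init_scope(27) creates a closure capturing n = 27.
Step 2: f(44) computes 44 - 27 = 17.
Step 3: result = 17

The answer is 17.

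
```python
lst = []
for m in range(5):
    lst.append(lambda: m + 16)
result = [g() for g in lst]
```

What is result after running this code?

Step 1: All lambdas capture m by reference. After the loop, m = 4.
Step 2: Each call returns 4 + 16 = 20.
Step 3: result = [20, 20, 20, 20, 20]

The answer is [20, 20, 20, 20, 20].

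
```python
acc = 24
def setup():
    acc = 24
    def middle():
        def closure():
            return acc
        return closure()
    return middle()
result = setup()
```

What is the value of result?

Step 1: setup() defines acc = 24. middle() and closure() have no local acc.
Step 2: closure() checks local (none), enclosing middle() (none), enclosing setup() and finds acc = 24.
Step 3: result = 24

The answer is 24.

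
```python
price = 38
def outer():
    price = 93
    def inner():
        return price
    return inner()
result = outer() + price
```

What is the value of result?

Step 1: Global price = 38. outer() shadows with price = 93.
Step 2: inner() returns enclosing price = 93. outer() = 93.
Step 3: result = 93 + global price (38) = 131

The answer is 131.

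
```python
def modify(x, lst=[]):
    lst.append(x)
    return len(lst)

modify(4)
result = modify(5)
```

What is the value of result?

Step 1: Mutable default list persists between calls.
Step 2: First call: lst = [4], len = 1. Second call: lst = [4, 5], len = 2.
Step 3: result = 2

The answer is 2.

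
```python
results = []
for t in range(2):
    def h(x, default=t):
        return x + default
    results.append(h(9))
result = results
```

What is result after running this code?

Step 1: Default argument default=t is evaluated at function definition time.
Step 2: Each iteration creates h with default = current t value.
Step 3: h(9) returns 9 + default. results = [9, 10]

The answer is [9, 10].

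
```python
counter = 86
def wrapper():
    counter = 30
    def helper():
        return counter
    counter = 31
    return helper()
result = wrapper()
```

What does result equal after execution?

Step 1: wrapper() sets counter = 30, then later counter = 31.
Step 2: helper() is called after counter is reassigned to 31. Closures capture variables by reference, not by value.
Step 3: result = 31

The answer is 31.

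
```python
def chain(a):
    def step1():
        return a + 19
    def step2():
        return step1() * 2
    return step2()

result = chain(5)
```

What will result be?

Step 1: chain(5) captures a = 5.
Step 2: step2() calls step1() which returns 5 + 19 = 24.
Step 3: step2() returns 24 * 2 = 48

The answer is 48.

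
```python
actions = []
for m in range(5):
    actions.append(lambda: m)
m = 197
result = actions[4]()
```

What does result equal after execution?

Step 1: Lambdas capture the variable m by reference, not by value.
Step 2: After the loop, m is reassigned to 197.
Step 3: actions[4]() looks up the current m = 197. result = 197

The answer is 197.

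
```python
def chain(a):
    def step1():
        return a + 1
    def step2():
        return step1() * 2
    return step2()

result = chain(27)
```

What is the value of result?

Step 1: chain(27) captures a = 27.
Step 2: step2() calls step1() which returns 27 + 1 = 28.
Step 3: step2() returns 28 * 2 = 56

The answer is 56.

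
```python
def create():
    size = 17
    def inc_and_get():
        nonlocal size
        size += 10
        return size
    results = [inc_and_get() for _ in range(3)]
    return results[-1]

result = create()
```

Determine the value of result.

Step 1: size = 17.
Step 2: Three calls to inc_and_get(), each adding 10.
Step 3: Last value = 17 + 10 * 3 = 47

The answer is 47.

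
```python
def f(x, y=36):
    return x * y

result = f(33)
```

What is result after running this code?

Step 1: f(33) uses default y = 36.
Step 2: Returns 33 * 36 = 1188.
Step 3: result = 1188

The answer is 1188.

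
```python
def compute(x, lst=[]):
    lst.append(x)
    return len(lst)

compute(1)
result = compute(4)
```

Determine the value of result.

Step 1: Mutable default list persists between calls.
Step 2: First call: lst = [1], len = 1. Second call: lst = [1, 4], len = 2.
Step 3: result = 2

The answer is 2.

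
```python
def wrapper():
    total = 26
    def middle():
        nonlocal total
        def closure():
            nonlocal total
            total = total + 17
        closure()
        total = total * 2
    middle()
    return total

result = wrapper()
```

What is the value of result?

Step 1: total = 26.
Step 2: closure() adds 17: total = 26 + 17 = 43.
Step 3: middle() doubles: total = 43 * 2 = 86.
Step 4: result = 86

The answer is 86.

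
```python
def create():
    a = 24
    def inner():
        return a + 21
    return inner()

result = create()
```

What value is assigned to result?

Step 1: create() defines a = 24.
Step 2: inner() reads a = 24 from enclosing scope, returns 24 + 21 = 45.
Step 3: result = 45

The answer is 45.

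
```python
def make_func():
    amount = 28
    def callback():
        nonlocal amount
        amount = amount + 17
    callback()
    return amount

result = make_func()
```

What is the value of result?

Step 1: make_func() sets amount = 28.
Step 2: callback() uses nonlocal to modify amount in make_func's scope: amount = 28 + 17 = 45.
Step 3: make_func() returns the modified amount = 45

The answer is 45.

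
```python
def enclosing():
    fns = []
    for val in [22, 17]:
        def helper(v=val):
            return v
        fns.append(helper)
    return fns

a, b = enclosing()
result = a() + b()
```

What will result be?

Step 1: Default argument v=val captures val at each iteration.
Step 2: a() returns 22 (captured at first iteration), b() returns 17 (captured at second).
Step 3: result = 22 + 17 = 39

The answer is 39.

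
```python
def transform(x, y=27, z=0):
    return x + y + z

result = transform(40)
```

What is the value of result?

Step 1: transform(40) uses defaults y = 27, z = 0.
Step 2: Returns 40 + 27 + 0 = 67.
Step 3: result = 67

The answer is 67.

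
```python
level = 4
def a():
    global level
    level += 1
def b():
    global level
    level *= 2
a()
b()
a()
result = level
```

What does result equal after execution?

Step 1: level = 4.
Step 2: a(): level = 4 + 1 = 5.
Step 3: b(): level = 5 * 2 = 10.
Step 4: a(): level = 10 + 1 = 11

The answer is 11.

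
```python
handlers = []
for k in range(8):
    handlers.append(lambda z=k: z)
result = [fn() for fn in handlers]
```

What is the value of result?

Step 1: Default arg z=k captures k at each iteration.
Step 2: Each lambda has its own default: 0, 1, ..., 7.
Step 3: result = [0, 1, 2, 3, 4, 5, 6, 7]

The answer is [0, 1, 2, 3, 4, 5, 6, 7].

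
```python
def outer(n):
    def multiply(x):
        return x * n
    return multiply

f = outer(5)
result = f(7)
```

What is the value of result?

Step 1: outer(5) returns multiply closure with n = 5.
Step 2: f(7) computes 7 * 5 = 35.
Step 3: result = 35

The answer is 35.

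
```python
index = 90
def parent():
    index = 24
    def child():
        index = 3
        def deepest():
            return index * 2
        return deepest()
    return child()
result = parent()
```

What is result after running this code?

Step 1: deepest() looks up index through LEGB: not local, finds index = 3 in enclosing child().
Step 2: Returns 3 * 2 = 6.
Step 3: result = 6

The answer is 6.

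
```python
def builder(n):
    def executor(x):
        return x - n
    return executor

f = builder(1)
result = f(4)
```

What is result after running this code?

Step 1: builder(1) creates a closure capturing n = 1.
Step 2: f(4) computes 4 - 1 = 3.
Step 3: result = 3

The answer is 3.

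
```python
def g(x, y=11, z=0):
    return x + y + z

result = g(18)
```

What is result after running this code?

Step 1: g(18) uses defaults y = 11, z = 0.
Step 2: Returns 18 + 11 + 0 = 29.
Step 3: result = 29

The answer is 29.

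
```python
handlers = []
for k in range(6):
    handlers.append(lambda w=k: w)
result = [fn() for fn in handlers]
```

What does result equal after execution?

Step 1: Default arg w=k captures k at each iteration.
Step 2: Each lambda has its own default: 0, 1, ..., 5.
Step 3: result = [0, 1, 2, 3, 4, 5]

The answer is [0, 1, 2, 3, 4, 5].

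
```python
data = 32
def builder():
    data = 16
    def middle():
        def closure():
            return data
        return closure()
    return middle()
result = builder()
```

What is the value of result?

Step 1: builder() defines data = 16. middle() and closure() have no local data.
Step 2: closure() checks local (none), enclosing middle() (none), enclosing builder() and finds data = 16.
Step 3: result = 16

The answer is 16.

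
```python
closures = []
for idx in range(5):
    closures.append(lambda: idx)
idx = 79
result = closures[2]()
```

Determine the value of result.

Step 1: Lambdas capture the variable idx by reference, not by value.
Step 2: After the loop, idx is reassigned to 79.
Step 3: closures[2]() looks up the current idx = 79. result = 79

The answer is 79.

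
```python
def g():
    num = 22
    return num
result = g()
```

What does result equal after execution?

Step 1: g() defines num = 22 in its local scope.
Step 2: return num finds the local variable num = 22.
Step 3: result = 22

The answer is 22.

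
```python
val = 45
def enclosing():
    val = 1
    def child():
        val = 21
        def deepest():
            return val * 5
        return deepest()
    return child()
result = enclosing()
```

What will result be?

Step 1: deepest() looks up val through LEGB: not local, finds val = 21 in enclosing child().
Step 2: Returns 21 * 5 = 105.
Step 3: result = 105

The answer is 105.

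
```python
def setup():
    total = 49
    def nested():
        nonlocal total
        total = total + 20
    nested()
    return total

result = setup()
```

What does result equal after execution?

Step 1: setup() sets total = 49.
Step 2: nested() uses nonlocal to modify total in setup's scope: total = 49 + 20 = 69.
Step 3: setup() returns the modified total = 69

The answer is 69.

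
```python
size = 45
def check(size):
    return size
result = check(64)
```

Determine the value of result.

Step 1: Global size = 45.
Step 2: check(64) takes parameter size = 64, which shadows the global.
Step 3: result = 64

The answer is 64.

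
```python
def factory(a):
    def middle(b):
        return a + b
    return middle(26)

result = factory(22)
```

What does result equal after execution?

Step 1: factory(22) passes a = 22.
Step 2: middle(26) has b = 26, reads a = 22 from enclosing.
Step 3: result = 22 + 26 = 48

The answer is 48.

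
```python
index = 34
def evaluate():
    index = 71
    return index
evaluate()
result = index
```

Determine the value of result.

Step 1: index = 34 globally.
Step 2: evaluate() creates a LOCAL index = 71 (no global keyword!).
Step 3: The global index is unchanged. result = 34

The answer is 34.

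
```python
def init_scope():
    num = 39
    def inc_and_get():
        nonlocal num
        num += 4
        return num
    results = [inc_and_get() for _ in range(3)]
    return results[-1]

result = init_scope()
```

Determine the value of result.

Step 1: num = 39.
Step 2: Three calls to inc_and_get(), each adding 4.
Step 3: Last value = 39 + 4 * 3 = 51

The answer is 51.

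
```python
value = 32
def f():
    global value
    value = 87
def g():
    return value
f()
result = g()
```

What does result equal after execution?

Step 1: value = 32.
Step 2: f() sets global value = 87.
Step 3: g() reads global value = 87. result = 87

The answer is 87.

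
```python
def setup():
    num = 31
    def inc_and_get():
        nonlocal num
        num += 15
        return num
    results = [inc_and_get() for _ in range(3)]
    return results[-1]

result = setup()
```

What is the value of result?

Step 1: num = 31.
Step 2: Three calls to inc_and_get(), each adding 15.
Step 3: Last value = 31 + 15 * 3 = 76

The answer is 76.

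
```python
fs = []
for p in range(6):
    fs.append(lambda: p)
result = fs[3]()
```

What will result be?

Step 1: The loop creates 6 lambdas, all referencing the same variable p.
Step 2: After the loop, p = 5 (final value).
Step 3: fs[3]() looks up p at call time and finds 5. This is the late binding gotcha. result = 5

The answer is 5.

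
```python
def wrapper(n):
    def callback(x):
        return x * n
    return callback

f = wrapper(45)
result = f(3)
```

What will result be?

Step 1: wrapper(45) creates a closure capturing n = 45.
Step 2: f(3) computes 3 * 45 = 135.
Step 3: result = 135

The answer is 135.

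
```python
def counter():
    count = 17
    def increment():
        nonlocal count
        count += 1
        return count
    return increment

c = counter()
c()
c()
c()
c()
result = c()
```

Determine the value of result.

Step 1: counter() creates closure with count = 17.
Step 2: Each c() call increments count via nonlocal. After 5 calls: 17 + 5 = 22.
Step 3: result = 22

The answer is 22.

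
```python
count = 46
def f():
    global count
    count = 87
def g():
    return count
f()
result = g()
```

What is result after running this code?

Step 1: count = 46.
Step 2: f() sets global count = 87.
Step 3: g() reads global count = 87. result = 87

The answer is 87.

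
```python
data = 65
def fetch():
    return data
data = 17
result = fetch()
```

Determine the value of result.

Step 1: data is first set to 65, then reassigned to 17.
Step 2: fetch() is called after the reassignment, so it looks up the current global data = 17.
Step 3: result = 17

The answer is 17.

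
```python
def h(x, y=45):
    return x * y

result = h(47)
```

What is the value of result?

Step 1: h(47) uses default y = 45.
Step 2: Returns 47 * 45 = 2115.
Step 3: result = 2115

The answer is 2115.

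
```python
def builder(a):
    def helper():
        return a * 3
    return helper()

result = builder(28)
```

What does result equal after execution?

Step 1: builder(28) binds parameter a = 28.
Step 2: helper() accesses a = 28 from enclosing scope.
Step 3: result = 28 * 3 = 84

The answer is 84.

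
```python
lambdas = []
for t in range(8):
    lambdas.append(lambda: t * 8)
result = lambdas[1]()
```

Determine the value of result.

Step 1: All lambdas reference the same variable t (late binding).
Step 2: After the loop, t = 7. Every lambda returns t * 8.
Step 3: lambdas[1]() = 7 * 8 = 56

The answer is 56.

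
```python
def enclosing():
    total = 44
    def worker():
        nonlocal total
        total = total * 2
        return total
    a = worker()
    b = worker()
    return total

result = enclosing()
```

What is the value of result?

Step 1: total starts at 44.
Step 2: First worker(): total = 44 * 2 = 88.
Step 3: Second worker(): total = 88 * 2 = 176.
Step 4: result = 176

The answer is 176.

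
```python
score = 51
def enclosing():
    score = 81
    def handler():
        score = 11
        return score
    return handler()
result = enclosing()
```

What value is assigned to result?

Step 1: Three scopes define score: global (51), enclosing (81), handler (11).
Step 2: handler() has its own local score = 11, which shadows both enclosing and global.
Step 3: result = 11 (local wins in LEGB)

The answer is 11.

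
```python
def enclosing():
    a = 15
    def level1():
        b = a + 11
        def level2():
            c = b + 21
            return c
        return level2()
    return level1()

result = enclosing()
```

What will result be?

Step 1: a = 15. b = a + 11 = 26.
Step 2: c = b + 21 = 26 + 21 = 47.
Step 3: result = 47

The answer is 47.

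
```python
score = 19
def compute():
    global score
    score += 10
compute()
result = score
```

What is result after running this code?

Step 1: score = 19 globally.
Step 2: compute() modifies global score: score += 10 = 29.
Step 3: result = 29

The answer is 29.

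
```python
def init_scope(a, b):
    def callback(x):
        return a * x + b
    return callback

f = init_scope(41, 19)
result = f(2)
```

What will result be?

Step 1: init_scope(41, 19) captures a = 41, b = 19.
Step 2: f(2) computes 41 * 2 + 19 = 101.
Step 3: result = 101

The answer is 101.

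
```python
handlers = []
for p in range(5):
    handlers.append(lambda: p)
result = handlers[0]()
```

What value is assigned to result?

Step 1: The loop creates 5 lambdas, all referencing the same variable p.
Step 2: After the loop, p = 4 (final value).
Step 3: handlers[0]() looks up p at call time and finds 4. This is the late binding gotcha. result = 4

The answer is 4.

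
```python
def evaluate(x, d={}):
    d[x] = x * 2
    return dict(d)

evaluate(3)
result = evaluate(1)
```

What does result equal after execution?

Step 1: Mutable default dict is shared across calls.
Step 2: First call adds 3: 6. Second call adds 1: 2.
Step 3: result = {3: 6, 1: 2}

The answer is {3: 6, 1: 2}.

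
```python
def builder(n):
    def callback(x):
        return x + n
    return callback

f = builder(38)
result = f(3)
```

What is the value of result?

Step 1: builder(38) creates a closure that captures n = 38.
Step 2: f(3) calls the closure with x = 3, returning 3 + 38 = 41.
Step 3: result = 41

The answer is 41.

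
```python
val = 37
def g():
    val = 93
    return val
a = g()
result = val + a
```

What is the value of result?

Step 1: Global val = 37. g() returns local val = 93.
Step 2: a = 93. Global val still = 37.
Step 3: result = 37 + 93 = 130

The answer is 130.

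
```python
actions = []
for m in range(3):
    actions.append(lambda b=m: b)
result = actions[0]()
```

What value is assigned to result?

Step 1: Default argument b=m captures m's value at each iteration.
Step 2: actions[0] captured b = 0 when m was 0.
Step 3: result = 0

The answer is 0.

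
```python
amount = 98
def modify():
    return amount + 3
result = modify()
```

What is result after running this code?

Step 1: amount = 98 is defined globally.
Step 2: modify() looks up amount from global scope = 98, then computes 98 + 3 = 101.
Step 3: result = 101

The answer is 101.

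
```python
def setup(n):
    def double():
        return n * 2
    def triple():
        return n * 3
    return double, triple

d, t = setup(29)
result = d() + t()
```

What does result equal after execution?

Step 1: Both closures capture the same n = 29.
Step 2: d() = 29 * 2 = 58, t() = 29 * 3 = 87.
Step 3: result = 58 + 87 = 145

The answer is 145.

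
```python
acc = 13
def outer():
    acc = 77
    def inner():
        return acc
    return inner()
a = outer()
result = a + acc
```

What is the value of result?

Step 1: outer() has local acc = 77. inner() reads from enclosing.
Step 2: outer() returns 77. Global acc = 13 unchanged.
Step 3: result = 77 + 13 = 90

The answer is 90.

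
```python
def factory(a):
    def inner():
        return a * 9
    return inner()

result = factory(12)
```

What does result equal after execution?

Step 1: factory(12) binds parameter a = 12.
Step 2: inner() accesses a = 12 from enclosing scope.
Step 3: result = 12 * 9 = 108

The answer is 108.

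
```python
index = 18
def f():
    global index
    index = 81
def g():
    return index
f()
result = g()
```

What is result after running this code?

Step 1: index = 18.
Step 2: f() sets global index = 81.
Step 3: g() reads global index = 81. result = 81

The answer is 81.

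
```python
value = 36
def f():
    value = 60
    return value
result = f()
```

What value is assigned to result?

Step 1: Global value = 36.
Step 2: f() creates local value = 60, shadowing the global.
Step 3: Returns local value = 60. result = 60

The answer is 60.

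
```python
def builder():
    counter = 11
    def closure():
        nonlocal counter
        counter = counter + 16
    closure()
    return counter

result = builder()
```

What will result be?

Step 1: builder() sets counter = 11.
Step 2: closure() uses nonlocal to modify counter in builder's scope: counter = 11 + 16 = 27.
Step 3: builder() returns the modified counter = 27

The answer is 27.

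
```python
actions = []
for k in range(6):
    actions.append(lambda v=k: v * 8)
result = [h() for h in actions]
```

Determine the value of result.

Step 1: Default arg v=k captures k at each iteration.
Step 2: actions[k] has v defaulting to k, returns k * 8.
Step 3: result = [0, 8, 16, 24, 32, 40]

The answer is [0, 8, 16, 24, 32, 40].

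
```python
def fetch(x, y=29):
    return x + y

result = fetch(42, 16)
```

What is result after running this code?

Step 1: fetch(42, 16) overrides default y with 16.
Step 2: Returns 42 + 16 = 58.
Step 3: result = 58

The answer is 58.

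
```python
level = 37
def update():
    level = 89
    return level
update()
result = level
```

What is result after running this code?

Step 1: Global level = 37.
Step 2: update() creates local level = 89 (shadow, not modification).
Step 3: After update() returns, global level is unchanged. result = 37

The answer is 37.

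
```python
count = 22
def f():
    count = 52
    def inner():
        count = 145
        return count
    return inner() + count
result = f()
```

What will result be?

Step 1: f() has local count = 52. inner() has local count = 145.
Step 2: inner() returns its local count = 145.
Step 3: f() returns 145 + its own count (52) = 197

The answer is 197.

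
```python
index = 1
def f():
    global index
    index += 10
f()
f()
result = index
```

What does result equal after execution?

Step 1: index = 1.
Step 2: First f(): index = 1 + 10 = 11.
Step 3: Second f(): index = 11 + 10 = 21. result = 21

The answer is 21.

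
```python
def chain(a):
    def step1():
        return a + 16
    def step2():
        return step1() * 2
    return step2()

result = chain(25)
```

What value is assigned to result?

Step 1: chain(25) captures a = 25.
Step 2: step2() calls step1() which returns 25 + 16 = 41.
Step 3: step2() returns 41 * 2 = 82

The answer is 82.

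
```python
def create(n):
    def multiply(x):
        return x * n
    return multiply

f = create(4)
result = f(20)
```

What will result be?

Step 1: create(4) returns multiply closure with n = 4.
Step 2: f(20) computes 20 * 4 = 80.
Step 3: result = 80

The answer is 80.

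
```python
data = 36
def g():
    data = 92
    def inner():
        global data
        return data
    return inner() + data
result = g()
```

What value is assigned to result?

Step 1: Global data = 36. g() shadows with local data = 92.
Step 2: inner() uses global keyword, so inner() returns global data = 36.
Step 3: g() returns 36 + 92 = 128

The answer is 128.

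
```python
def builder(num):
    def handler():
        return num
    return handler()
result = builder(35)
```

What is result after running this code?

Step 1: builder(35) binds parameter num = 35.
Step 2: handler() looks up num in enclosing scope and finds the parameter num = 35.
Step 3: result = 35

The answer is 35.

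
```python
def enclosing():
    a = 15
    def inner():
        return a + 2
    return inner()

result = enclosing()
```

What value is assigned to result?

Step 1: enclosing() defines a = 15.
Step 2: inner() reads a = 15 from enclosing scope, returns 15 + 2 = 17.
Step 3: result = 17

The answer is 17.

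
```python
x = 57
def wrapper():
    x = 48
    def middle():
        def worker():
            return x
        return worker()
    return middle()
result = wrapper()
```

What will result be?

Step 1: wrapper() defines x = 48. middle() and worker() have no local x.
Step 2: worker() checks local (none), enclosing middle() (none), enclosing wrapper() and finds x = 48.
Step 3: result = 48

The answer is 48.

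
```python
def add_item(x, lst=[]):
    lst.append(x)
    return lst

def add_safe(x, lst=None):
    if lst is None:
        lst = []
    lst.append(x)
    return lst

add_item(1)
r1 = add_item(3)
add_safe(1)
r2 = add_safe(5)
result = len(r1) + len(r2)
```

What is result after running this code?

Step 1: add_item shares mutable default: after 2 calls, lst = [1, 3], len = 2.
Step 2: add_safe creates fresh list each time: r2 = [5], len = 1.
Step 3: result = 2 + 1 = 3

The answer is 3.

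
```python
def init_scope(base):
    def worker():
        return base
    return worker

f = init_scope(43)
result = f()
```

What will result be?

Step 1: init_scope(43) creates closure capturing base = 43.
Step 2: f() returns the captured base = 43.
Step 3: result = 43

The answer is 43.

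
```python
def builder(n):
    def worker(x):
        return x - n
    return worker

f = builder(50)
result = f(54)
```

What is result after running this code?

Step 1: builder(50) creates a closure capturing n = 50.
Step 2: f(54) computes 54 - 50 = 4.
Step 3: result = 4

The answer is 4.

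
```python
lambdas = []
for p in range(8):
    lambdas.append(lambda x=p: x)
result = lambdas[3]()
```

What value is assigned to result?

Step 1: Default argument x=p captures p's value at each iteration.
Step 2: lambdas[3] captured x = 3 when p was 3.
Step 3: result = 3

The answer is 3.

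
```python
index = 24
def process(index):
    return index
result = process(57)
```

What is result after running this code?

Step 1: Global index = 24.
Step 2: process(57) takes parameter index = 57, which shadows the global.
Step 3: result = 57

The answer is 57.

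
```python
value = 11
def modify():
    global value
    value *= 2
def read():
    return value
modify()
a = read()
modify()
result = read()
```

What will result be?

Step 1: value = 11.
Step 2: First modify(): value = 11 * 2 = 22.
Step 3: Second modify(): value = 22 * 2 = 44.
Step 4: read() returns 44

The answer is 44.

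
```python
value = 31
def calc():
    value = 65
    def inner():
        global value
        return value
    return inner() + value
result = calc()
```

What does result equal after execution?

Step 1: Global value = 31. calc() shadows with local value = 65.
Step 2: inner() uses global keyword, so inner() returns global value = 31.
Step 3: calc() returns 31 + 65 = 96

The answer is 96.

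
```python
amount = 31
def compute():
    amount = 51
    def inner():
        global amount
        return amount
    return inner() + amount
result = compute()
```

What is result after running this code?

Step 1: Global amount = 31. compute() shadows with local amount = 51.
Step 2: inner() uses global keyword, so inner() returns global amount = 31.
Step 3: compute() returns 31 + 51 = 82

The answer is 82.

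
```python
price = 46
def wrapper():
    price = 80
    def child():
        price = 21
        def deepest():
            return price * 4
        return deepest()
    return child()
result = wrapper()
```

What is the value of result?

Step 1: deepest() looks up price through LEGB: not local, finds price = 21 in enclosing child().
Step 2: Returns 21 * 4 = 84.
Step 3: result = 84

The answer is 84.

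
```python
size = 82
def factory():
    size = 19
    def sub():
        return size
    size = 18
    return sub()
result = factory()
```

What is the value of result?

Step 1: factory() sets size = 19, then later size = 18.
Step 2: sub() is called after size is reassigned to 18. Closures capture variables by reference, not by value.
Step 3: result = 18

The answer is 18.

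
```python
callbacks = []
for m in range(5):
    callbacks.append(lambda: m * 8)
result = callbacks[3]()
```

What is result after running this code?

Step 1: All lambdas reference the same variable m (late binding).
Step 2: After the loop, m = 4. Every lambda returns m * 8.
Step 3: callbacks[3]() = 4 * 8 = 32

The answer is 32.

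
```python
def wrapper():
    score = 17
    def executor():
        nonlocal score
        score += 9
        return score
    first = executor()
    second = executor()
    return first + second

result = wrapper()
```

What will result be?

Step 1: score starts at 17.
Step 2: First call: score = 17 + 9 = 26, returns 26.
Step 3: Second call: score = 26 + 9 = 35, returns 35.
Step 4: result = 26 + 35 = 61

The answer is 61.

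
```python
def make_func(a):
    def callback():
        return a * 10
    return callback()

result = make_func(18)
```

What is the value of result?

Step 1: make_func(18) binds parameter a = 18.
Step 2: callback() accesses a = 18 from enclosing scope.
Step 3: result = 18 * 10 = 180

The answer is 180.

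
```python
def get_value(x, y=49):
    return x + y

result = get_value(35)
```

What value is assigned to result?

Step 1: get_value(35) uses default y = 49.
Step 2: Returns 35 + 49 = 84.
Step 3: result = 84

The answer is 84.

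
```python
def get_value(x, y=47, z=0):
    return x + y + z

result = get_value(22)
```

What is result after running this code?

Step 1: get_value(22) uses defaults y = 47, z = 0.
Step 2: Returns 22 + 47 + 0 = 69.
Step 3: result = 69

The answer is 69.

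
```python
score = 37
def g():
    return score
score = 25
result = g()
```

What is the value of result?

Step 1: score is first set to 37, then reassigned to 25.
Step 2: g() is called after the reassignment, so it looks up the current global score = 25.
Step 3: result = 25

The answer is 25.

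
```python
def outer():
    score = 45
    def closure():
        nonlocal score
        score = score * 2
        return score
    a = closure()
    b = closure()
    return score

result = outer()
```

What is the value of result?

Step 1: score starts at 45.
Step 2: First closure(): score = 45 * 2 = 90.
Step 3: Second closure(): score = 90 * 2 = 180.
Step 4: result = 180

The answer is 180.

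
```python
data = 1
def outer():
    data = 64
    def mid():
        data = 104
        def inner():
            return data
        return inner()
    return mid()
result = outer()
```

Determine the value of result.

Step 1: Three levels of shadowing: global 1, outer 64, mid 104.
Step 2: inner() finds data = 104 in enclosing mid() scope.
Step 3: result = 104

The answer is 104.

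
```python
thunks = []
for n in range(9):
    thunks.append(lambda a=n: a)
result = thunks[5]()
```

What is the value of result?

Step 1: Default argument a=n captures n's value at each iteration.
Step 2: thunks[5] captured a = 5 when n was 5.
Step 3: result = 5

The answer is 5.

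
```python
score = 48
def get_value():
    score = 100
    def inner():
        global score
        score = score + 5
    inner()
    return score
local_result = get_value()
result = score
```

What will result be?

Step 1: Global score = 48. get_value() creates local score = 100.
Step 2: inner() declares global score and adds 5: global score = 48 + 5 = 53.
Step 3: get_value() returns its local score = 100 (unaffected by inner).
Step 4: result = global score = 53

The answer is 53.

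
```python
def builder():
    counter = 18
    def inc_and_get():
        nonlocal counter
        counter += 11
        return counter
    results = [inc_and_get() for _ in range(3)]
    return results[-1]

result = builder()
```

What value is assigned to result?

Step 1: counter = 18.
Step 2: Three calls to inc_and_get(), each adding 11.
Step 3: Last value = 18 + 11 * 3 = 51

The answer is 51.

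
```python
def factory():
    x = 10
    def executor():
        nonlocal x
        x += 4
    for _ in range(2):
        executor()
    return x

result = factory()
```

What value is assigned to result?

Step 1: x = 10.
Step 2: executor() is called 2 times in a loop, each adding 4 via nonlocal.
Step 3: x = 10 + 4 * 2 = 18

The answer is 18.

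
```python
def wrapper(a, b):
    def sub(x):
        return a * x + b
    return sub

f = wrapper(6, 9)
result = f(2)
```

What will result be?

Step 1: wrapper(6, 9) captures a = 6, b = 9.
Step 2: f(2) computes 6 * 2 + 9 = 21.
Step 3: result = 21

The answer is 21.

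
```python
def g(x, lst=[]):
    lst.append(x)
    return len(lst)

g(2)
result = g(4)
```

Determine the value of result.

Step 1: Mutable default list persists between calls.
Step 2: First call: lst = [2], len = 1. Second call: lst = [2, 4], len = 2.
Step 3: result = 2

The answer is 2.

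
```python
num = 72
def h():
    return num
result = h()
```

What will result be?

Step 1: num = 72 is defined in the global scope.
Step 2: h() looks up num. No local num exists, so Python checks the global scope via LEGB rule and finds num = 72.
Step 3: result = 72

The answer is 72.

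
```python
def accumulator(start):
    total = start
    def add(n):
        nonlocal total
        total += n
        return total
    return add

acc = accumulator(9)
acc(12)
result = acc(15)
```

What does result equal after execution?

Step 1: accumulator(9) creates closure with total = 9.
Step 2: First acc(12): total = 9 + 12 = 21.
Step 3: Second acc(15): total = 21 + 15 = 36. result = 36

The answer is 36.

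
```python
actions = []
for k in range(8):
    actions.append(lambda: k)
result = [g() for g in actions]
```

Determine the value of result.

Step 1: All 8 lambdas share the same variable k.
Step 2: After the loop, k = 7.
Step 3: Each call returns 7. result = [7, 7, 7, 7, 7, 7, 7, 7]

The answer is [7, 7, 7, 7, 7, 7, 7, 7].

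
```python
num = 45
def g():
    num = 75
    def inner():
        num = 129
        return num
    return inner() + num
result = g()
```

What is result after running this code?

Step 1: g() has local num = 75. inner() has local num = 129.
Step 2: inner() returns its local num = 129.
Step 3: g() returns 129 + its own num (75) = 204

The answer is 204.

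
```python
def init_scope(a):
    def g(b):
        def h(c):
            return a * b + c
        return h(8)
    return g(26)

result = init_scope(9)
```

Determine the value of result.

Step 1: a = 9, b = 26, c = 8.
Step 2: h() computes a * b + c = 9 * 26 + 8 = 242.
Step 3: result = 242

The answer is 242.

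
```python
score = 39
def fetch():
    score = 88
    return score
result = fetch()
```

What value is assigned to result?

Step 1: Global score = 39.
Step 2: fetch() creates local score = 88, shadowing the global.
Step 3: Returns local score = 88. result = 88

The answer is 88.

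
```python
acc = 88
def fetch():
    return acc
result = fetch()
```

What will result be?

Step 1: acc = 88 is defined in the global scope.
Step 2: fetch() looks up acc. No local acc exists, so Python checks the global scope via LEGB rule and finds acc = 88.
Step 3: result = 88

The answer is 88.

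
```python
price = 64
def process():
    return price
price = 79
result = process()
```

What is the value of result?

Step 1: price is first set to 64, then reassigned to 79.
Step 2: process() is called after the reassignment, so it looks up the current global price = 79.
Step 3: result = 79

The answer is 79.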